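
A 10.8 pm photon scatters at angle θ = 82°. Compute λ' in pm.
12.8886 pm

Using the Compton scattering formula:
λ' = λ + Δλ = λ + λ_C(1 - cos θ)

Given:
- Initial wavelength λ = 10.8 pm
- Scattering angle θ = 82°
- Compton wavelength λ_C ≈ 2.4263 pm

Calculate the shift:
Δλ = 2.4263 × (1 - cos(82°))
Δλ = 2.4263 × 0.8608
Δλ = 2.0886 pm

Final wavelength:
λ' = 10.8 + 2.0886 = 12.8886 pm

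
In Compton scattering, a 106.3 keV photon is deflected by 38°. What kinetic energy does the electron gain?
4.4897 keV

By energy conservation: K_e = E_initial - E_final

First find the scattered photon energy:
Initial wavelength: λ = hc/E = 11.6636 pm
Compton shift: Δλ = λ_C(1 - cos(38°)) = 0.5144 pm
Final wavelength: λ' = 11.6636 + 0.5144 = 12.1780 pm
Final photon energy: E' = hc/λ' = 101.8103 keV

Electron kinetic energy:
K_e = E - E' = 106.3000 - 101.8103 = 4.4897 keV

(Intermediate values are shown rounded; full precision is carried through to the final answer.)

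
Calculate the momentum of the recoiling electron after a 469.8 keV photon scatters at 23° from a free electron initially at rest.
9.8144e-23 kg·m/s

The electron is initially at rest, so by conservation of momentum:
p⃗_e = p⃗₀ − p⃗'  (incident photon momentum minus scattered photon momentum)

Photon momentum magnitudes (p = h/λ = E/c):
λ₀ = hc/E₀ = 2.6391 pm → p₀ = h/λ₀ = 2.5107e-22 kg·m/s
Δλ = λ_C(1 − cos 23°) = 0.1929 pm
λ' = 2.8320 pm → p' = h/λ' = 2.3397e-22 kg·m/s

The scattered photon makes angle θ = 23° with the incident direction, so by the law of cosines:
|p⃗_e|² = p₀² + p'² − 2p₀p'cos θ
|p⃗_e|² = (2.5107e-22)² + (2.3397e-22)² − 2·2.5107e-22·2.3397e-22·cos(23°)
|p⃗_e| = 9.8144e-23 kg·m/s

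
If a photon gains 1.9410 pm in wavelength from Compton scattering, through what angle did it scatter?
78.46°

From the Compton formula Δλ = λ_C(1 - cos θ), we can solve for θ:

cos θ = 1 - Δλ/λ_C

Given:
- Δλ = 1.9410 pm
- λ_C = h/(m_e·c) ≈ 2.42631024 pm

cos θ = 1 - 1.9410/2.42631024
cos θ = 1 - 0.799980
cos θ = 0.200020

θ = arccos(0.200020)
θ = 78.46°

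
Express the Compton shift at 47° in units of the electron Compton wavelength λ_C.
0.3180 λ_C

The Compton shift formula is:
Δλ = λ_C(1 - cos θ)

Dividing both sides by λ_C:
Δλ/λ_C = 1 - cos θ

For θ = 47°:
Δλ/λ_C = 1 - cos(47°)
Δλ/λ_C = 1 - 0.6820
Δλ/λ_C = 0.3180

This means the shift is 0.3180 × λ_C = 0.7716 pm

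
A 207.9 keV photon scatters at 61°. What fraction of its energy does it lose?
0.1733 (or 17.33%)

Calculate initial and final photon energies:

Initial: E₀ = 207.9 keV → λ₀ = 5.9636 pm
Compton shift: Δλ = 1.2500 pm
Final wavelength: λ' = 7.2137 pm
Final energy: E' = 171.8742 keV

Fractional energy loss:
(E₀ - E')/E₀ = (207.9000 - 171.8742)/207.9000
= 36.0258/207.9000
= 0.1733
= 17.33%

(Intermediate values are shown rounded; full precision is carried through to the final answer.)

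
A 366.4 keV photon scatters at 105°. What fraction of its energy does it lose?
0.4744 (or 47.44%)

Calculate initial and final photon energies:

Initial: E₀ = 366.4 keV → λ₀ = 3.3838 pm
Compton shift: Δλ = 3.0543 pm
Final wavelength: λ' = 6.4381 pm
Final energy: E' = 192.5779 keV

Fractional energy loss:
(E₀ - E')/E₀ = (366.4000 - 192.5779)/366.4000
= 173.8221/366.4000
= 0.4744
= 47.44%

(Intermediate values are shown rounded; full precision is carried through to the final answer.)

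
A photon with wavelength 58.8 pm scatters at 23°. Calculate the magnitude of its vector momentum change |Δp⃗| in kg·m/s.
4.4861e-24 kg·m/s

Photon momentum magnitude is p = h/λ.

Initial momentum:
p₀ = h/λ = 6.6261e-34/5.8800e-11 = 1.1269e-23 kg·m/s

After scattering:
λ' = λ + Δλ = 58.8 + 0.1929 = 58.9929 pm
p' = h/λ' = 6.6261e-34/5.8993e-11 = 1.1232e-23 kg·m/s

Momentum is a vector; the scattered photon's direction makes angle θ = 23° with the incident direction. The magnitude of the vector change Δp⃗ = p⃗₀ − p⃗' is found from the law of cosines:
|Δp⃗|² = p₀² + p'² − 2p₀p'cos θ
|Δp⃗|² = (1.1269e-23)² + (1.1232e-23)² − 2·1.1269e-23·1.1232e-23·cos(23°)
|Δp⃗| = 4.4861e-24 kg·m/s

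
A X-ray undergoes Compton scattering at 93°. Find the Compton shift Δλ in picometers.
2.5533 pm

Using the Compton scattering formula:
Δλ = λ_C(1 - cos θ)

where λ_C = h/(m_e·c) ≈ 2.4263 pm is the Compton wavelength of an electron.

For θ = 93°:
cos(93°) = -0.0523
1 - cos(93°) = 1.0523

Δλ = 2.4263 × 1.0523
Δλ = 2.5533 pm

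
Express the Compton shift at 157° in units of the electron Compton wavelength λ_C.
1.9205 λ_C

The Compton shift formula is:
Δλ = λ_C(1 - cos θ)

Dividing both sides by λ_C:
Δλ/λ_C = 1 - cos θ

For θ = 157°:
Δλ/λ_C = 1 - cos(157°)
Δλ/λ_C = 1 - -0.9205
Δλ/λ_C = 1.9205

This means the shift is 1.9205 × λ_C = 4.6597 pm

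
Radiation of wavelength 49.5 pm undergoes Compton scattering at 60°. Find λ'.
50.7132 pm

Using the Compton formula: λ' = λ + λ_C(1 − cos θ)

For θ = 60°, cos θ = 1/2 (exact) = 0.5000, so:
1 − cos 60° = 1 − (1/2) = 0.5000

Δλ = λ_C × 0.5000 = 2.4263 × 0.5000 = 1.2132 pm

λ' = 49.5 + 1.2132 = 50.7132 pm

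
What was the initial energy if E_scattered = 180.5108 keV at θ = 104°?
321.5998 keV

Convert final energy to wavelength (hc ≈ 1239.842 keV·pm):
λ' = hc/E' = 1239.842 / 180.5108 = 6.8685 pm

Calculate the Compton shift:
Δλ = λ_C(1 - cos(104°))
Δλ = 2.4263 × (1 - cos(104°))
Δλ = 3.0133 pm

Initial wavelength:
λ = λ' - Δλ = 6.8685 - 3.0133 = 3.8552 pm

Initial energy:
E = hc/λ = 1239.842 / 3.8552 = 321.5998 keV

(Intermediate values are shown rounded; full precision is carried through to the final answer.)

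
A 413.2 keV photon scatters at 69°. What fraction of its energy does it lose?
0.3416 (or 34.16%)

Calculate initial and final photon energies:

Initial: E₀ = 413.2 keV → λ₀ = 3.0006 pm
Compton shift: Δλ = 1.5568 pm
Final wavelength: λ' = 4.5574 pm
Final energy: E' = 272.0512 keV

Fractional energy loss:
(E₀ - E')/E₀ = (413.2000 - 272.0512)/413.2000
= 141.1488/413.2000
= 0.3416
= 34.16%

(Intermediate values are shown rounded; full precision is carried through to the final answer.)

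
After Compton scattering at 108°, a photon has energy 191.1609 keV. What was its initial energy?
374.6002 keV

Convert final energy to wavelength (hc ≈ 1239.842 keV·pm):
λ' = hc/E' = 1239.842 / 191.1609 = 6.4859 pm

Calculate the Compton shift:
Δλ = λ_C(1 - cos(108°))
Δλ = 2.4263 × (1 - cos(108°))
Δλ = 3.1761 pm

Initial wavelength:
λ = λ' - Δλ = 6.4859 - 3.1761 = 3.3098 pm

Initial energy:
E = hc/λ = 1239.842 / 3.3098 = 374.6002 keV

(Intermediate values are shown rounded; full precision is carried through to the final answer.)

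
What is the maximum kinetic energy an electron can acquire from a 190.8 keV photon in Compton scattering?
81.5700 keV

Maximum energy transfer occurs at θ = 180° (backscattering).

Initial photon: E₀ = 190.8 keV → λ₀ = 6.4981 pm

Maximum Compton shift (at 180°):
Δλ_max = 2λ_C = 2 × 2.4263 = 4.8526 pm

Final wavelength:
λ' = 6.4981 + 4.8526 = 11.3507 pm

Minimum photon energy (maximum energy to electron):
E'_min = hc/λ' = 109.2300 keV

Maximum electron kinetic energy:
K_max = E₀ - E'_min = 190.8000 - 109.2300 = 81.5700 keV

(Intermediate values are shown rounded; full precision is carried through to the final answer.)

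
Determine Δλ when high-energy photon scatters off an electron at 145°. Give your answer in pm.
4.4138 pm

Using the Compton scattering formula:
Δλ = λ_C(1 - cos θ)

where λ_C = h/(m_e·c) ≈ 2.4263 pm is the Compton wavelength of an electron.

For θ = 145°:
cos(145°) = -0.8192
1 - cos(145°) = 1.8192

Δλ = 2.4263 × 1.8192
Δλ = 4.4138 pm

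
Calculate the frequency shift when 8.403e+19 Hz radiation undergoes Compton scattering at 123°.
4.305e+19 Hz (decrease)

Convert frequency to wavelength (c = 299792458 m/s):
λ₀ = c/f₀ = 299792458/8.403e+19 = 3.5676837e-12 m = 3.5677 pm

Calculate Compton shift:
Δλ = λ_C(1 - cos(123°)) = 3.7478 pm

Final wavelength:
λ' = λ₀ + Δλ = 3.5677 + 3.7478 = 7.3155 pm

Final frequency:
f' = c/λ' = 299792458/7.3154572e-12 = 4.0980687e+19 Hz

Frequency shift (decrease):
Δf = f₀ - f' = 8.403e+19 - 4.0980687e+19 = 4.305e+19 Hz

(Intermediate values are shown rounded; full precision is carried through to the final answer.)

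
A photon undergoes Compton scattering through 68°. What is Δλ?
1.5174 pm

Using the Compton scattering formula:
Δλ = λ_C(1 - cos θ)

where λ_C = h/(m_e·c) ≈ 2.4263 pm is the Compton wavelength of an electron.

For θ = 68°:
cos(68°) = 0.3746
1 - cos(68°) = 0.6254

Δλ = 2.4263 × 0.6254
Δλ = 1.5174 pm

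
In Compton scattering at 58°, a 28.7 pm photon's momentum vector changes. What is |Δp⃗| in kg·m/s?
2.1972e-23 kg·m/s

Photon momentum magnitude is p = h/λ.

Initial momentum:
p₀ = h/λ = 6.6261e-34/2.8700e-11 = 2.3087e-23 kg·m/s

After scattering:
λ' = λ + Δλ = 28.7 + 1.1406 = 29.8406 pm
p' = h/λ' = 6.6261e-34/2.9841e-11 = 2.2205e-23 kg·m/s

Momentum is a vector; the scattered photon's direction makes angle θ = 58° with the incident direction. The magnitude of the vector change Δp⃗ = p⃗₀ − p⃗' is found from the law of cosines:
|Δp⃗|² = p₀² + p'² − 2p₀p'cos θ
|Δp⃗|² = (2.3087e-23)² + (2.2205e-23)² − 2·2.3087e-23·2.2205e-23·cos(58°)
|Δp⃗| = 2.1972e-23 kg·m/s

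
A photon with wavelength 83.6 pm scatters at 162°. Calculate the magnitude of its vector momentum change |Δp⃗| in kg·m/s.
1.5237e-23 kg·m/s

Photon momentum magnitude is p = h/λ.

Initial momentum:
p₀ = h/λ = 6.6261e-34/8.3600e-11 = 7.9259e-24 kg·m/s

After scattering:
λ' = λ + Δλ = 83.6 + 4.7339 = 88.3339 pm
p' = h/λ' = 6.6261e-34/8.8334e-11 = 7.5012e-24 kg·m/s

Momentum is a vector; the scattered photon's direction makes angle θ = 162° with the incident direction. The magnitude of the vector change Δp⃗ = p⃗₀ − p⃗' is found from the law of cosines:
|Δp⃗|² = p₀² + p'² − 2p₀p'cos θ
|Δp⃗|² = (7.9259e-24)² + (7.5012e-24)² − 2·7.9259e-24·7.5012e-24·cos(162°)
|Δp⃗| = 1.5237e-23 kg·m/s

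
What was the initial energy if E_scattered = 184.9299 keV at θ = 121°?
409.4000 keV

Convert final energy to wavelength (hc ≈ 1239.842 keV·pm):
λ' = hc/E' = 1239.842 / 184.9299 = 6.7044 pm

Calculate the Compton shift:
Δλ = λ_C(1 - cos(121°))
Δλ = 2.4263 × (1 - cos(121°))
Δλ = 3.6760 pm

Initial wavelength:
λ = λ' - Δλ = 6.7044 - 3.6760 = 3.0284 pm

Initial energy:
E = hc/λ = 1239.842 / 3.0284 = 409.4000 keV

(Intermediate values are shown rounded; full precision is carried through to the final answer.)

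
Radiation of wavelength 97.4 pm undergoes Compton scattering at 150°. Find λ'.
101.9276 pm

Using the Compton formula: λ' = λ + λ_C(1 − cos θ)

For θ = 150°, cos θ = -√3/2 (exact) ≈ -0.8660, so:
1 − cos 150° = 1 − (-√3/2) ≈ 1.8660

Δλ = λ_C × 1.8660 = 2.4263 × 1.8660 = 4.5276 pm

λ' = 97.4 + 4.5276 = 101.9276 pm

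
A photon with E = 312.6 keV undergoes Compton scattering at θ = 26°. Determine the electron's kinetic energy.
18.2253 keV

By energy conservation: K_e = E_initial - E_final

First find the scattered photon energy:
Initial wavelength: λ = hc/E = 3.9662 pm
Compton shift: Δλ = λ_C(1 - cos(26°)) = 0.2456 pm
Final wavelength: λ' = 3.9662 + 0.2456 = 4.2118 pm
Final photon energy: E' = hc/λ' = 294.3747 keV

Electron kinetic energy:
K_e = E - E' = 312.6000 - 294.3747 = 18.2253 keV

(Intermediate values are shown rounded; full precision is carried through to the final answer.)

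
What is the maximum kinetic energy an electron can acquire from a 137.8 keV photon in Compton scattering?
48.2809 keV

Maximum energy transfer occurs at θ = 180° (backscattering).

Initial photon: E₀ = 137.8 keV → λ₀ = 8.9974 pm

Maximum Compton shift (at 180°):
Δλ_max = 2λ_C = 2 × 2.4263 = 4.8526 pm

Final wavelength:
λ' = 8.9974 + 4.8526 = 13.8500 pm

Minimum photon energy (maximum energy to electron):
E'_min = hc/λ' = 89.5191 keV

Maximum electron kinetic energy:
K_max = E₀ - E'_min = 137.8000 - 89.5191 = 48.2809 keV

(Intermediate values are shown rounded; full precision is carried through to the final answer.)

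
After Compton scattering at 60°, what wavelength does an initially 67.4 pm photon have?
68.6132 pm

Using the Compton formula: λ' = λ + λ_C(1 − cos θ)

For θ = 60°, cos θ = 1/2 (exact) = 0.5000, so:
1 − cos 60° = 1 − (1/2) = 0.5000

Δλ = λ_C × 0.5000 = 2.4263 × 0.5000 = 1.2132 pm

λ' = 67.4 + 1.2132 = 68.6132 pm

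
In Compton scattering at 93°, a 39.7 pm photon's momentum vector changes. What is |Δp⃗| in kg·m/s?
2.3492e-23 kg·m/s

Photon momentum magnitude is p = h/λ.

Initial momentum:
p₀ = h/λ = 6.6261e-34/3.9700e-11 = 1.6690e-23 kg·m/s

After scattering:
λ' = λ + Δλ = 39.7 + 2.5533 = 42.2533 pm
p' = h/λ' = 6.6261e-34/4.2253e-11 = 1.5682e-23 kg·m/s

Momentum is a vector; the scattered photon's direction makes angle θ = 93° with the incident direction. The magnitude of the vector change Δp⃗ = p⃗₀ − p⃗' is found from the law of cosines:
|Δp⃗|² = p₀² + p'² − 2p₀p'cos θ
|Δp⃗|² = (1.6690e-23)² + (1.5682e-23)² − 2·1.6690e-23·1.5682e-23·cos(93°)
|Δp⃗| = 2.3492e-23 kg·m/s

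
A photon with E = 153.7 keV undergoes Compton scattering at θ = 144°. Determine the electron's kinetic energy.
54.1613 keV

By energy conservation: K_e = E_initial - E_final

First find the scattered photon energy:
Initial wavelength: λ = hc/E = 8.0666 pm
Compton shift: Δλ = λ_C(1 - cos(144°)) = 4.3892 pm
Final wavelength: λ' = 8.0666 + 4.3892 = 12.4559 pm
Final photon energy: E' = hc/λ' = 99.5387 keV

Electron kinetic energy:
K_e = E - E' = 153.7000 - 99.5387 = 54.1613 keV

(Intermediate values are shown rounded; full precision is carried through to the final answer.)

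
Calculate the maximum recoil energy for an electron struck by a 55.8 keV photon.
10.0021 keV

Maximum energy transfer occurs at θ = 180° (backscattering).

Initial photon: E₀ = 55.8 keV → λ₀ = 22.2194 pm

Maximum Compton shift (at 180°):
Δλ_max = 2λ_C = 2 × 2.4263 = 4.8526 pm

Final wavelength:
λ' = 22.2194 + 4.8526 = 27.0720 pm

Minimum photon energy (maximum energy to electron):
E'_min = hc/λ' = 45.7979 keV

Maximum electron kinetic energy:
K_max = E₀ - E'_min = 55.8000 - 45.7979 = 10.0021 keV

(Intermediate values are shown rounded; full precision is carried through to the final answer.)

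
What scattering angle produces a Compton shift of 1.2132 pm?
60.00°

From the Compton formula Δλ = λ_C(1 - cos θ), we can solve for θ:

cos θ = 1 - Δλ/λ_C

Given:
- Δλ = 1.2132 pm
- λ_C = h/(m_e·c) ≈ 2.42631024 pm

cos θ = 1 - 1.2132/2.42631024
cos θ = 1 - 0.500018
cos θ = 0.499982

θ = arccos(0.499982)
θ = 60.00°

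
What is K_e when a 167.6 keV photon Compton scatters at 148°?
63.2499 keV

By energy conservation: K_e = E_initial - E_final

First find the scattered photon energy:
Initial wavelength: λ = hc/E = 7.3976 pm
Compton shift: Δλ = λ_C(1 - cos(148°)) = 4.4839 pm
Final wavelength: λ' = 7.3976 + 4.4839 = 11.8816 pm
Final photon energy: E' = hc/λ' = 104.3501 keV

Electron kinetic energy:
K_e = E - E' = 167.6000 - 104.3501 = 63.2499 keV

(Intermediate values are shown rounded; full precision is carried through to the final answer.)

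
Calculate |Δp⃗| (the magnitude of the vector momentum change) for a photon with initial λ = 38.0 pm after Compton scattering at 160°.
3.2454e-23 kg·m/s

Photon momentum magnitude is p = h/λ.

Initial momentum:
p₀ = h/λ = 6.6261e-34/3.8000e-11 = 1.7437e-23 kg·m/s

After scattering:
λ' = λ + Δλ = 38.0 + 4.7063 = 42.7063 pm
p' = h/λ' = 6.6261e-34/4.2706e-11 = 1.5515e-23 kg·m/s

Momentum is a vector; the scattered photon's direction makes angle θ = 160° with the incident direction. The magnitude of the vector change Δp⃗ = p⃗₀ − p⃗' is found from the law of cosines:
|Δp⃗|² = p₀² + p'² − 2p₀p'cos θ
|Δp⃗|² = (1.7437e-23)² + (1.5515e-23)² − 2·1.7437e-23·1.5515e-23·cos(160°)
|Δp⃗| = 3.2454e-23 kg·m/s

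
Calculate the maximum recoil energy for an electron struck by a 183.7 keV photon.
76.8345 keV

Maximum energy transfer occurs at θ = 180° (backscattering).

Initial photon: E₀ = 183.7 keV → λ₀ = 6.7493 pm

Maximum Compton shift (at 180°):
Δλ_max = 2λ_C = 2 × 2.4263 = 4.8526 pm

Final wavelength:
λ' = 6.7493 + 4.8526 = 11.6019 pm

Minimum photon energy (maximum energy to electron):
E'_min = hc/λ' = 106.8655 keV

Maximum electron kinetic energy:
K_max = E₀ - E'_min = 183.7000 - 106.8655 = 76.8345 keV

(Intermediate values are shown rounded; full precision is carried through to the final answer.)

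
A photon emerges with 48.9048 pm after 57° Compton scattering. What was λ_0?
47.8000 pm

From λ' = λ + Δλ, we have λ = λ' - Δλ

First calculate the Compton shift:
Δλ = λ_C(1 - cos θ)
Δλ = 2.4263 × (1 - cos(57°))
Δλ = 2.4263 × 0.4554
Δλ = 1.1048 pm

Initial wavelength:
λ = λ' - Δλ
λ = 48.9048 - 1.1048
λ = 47.8000 pm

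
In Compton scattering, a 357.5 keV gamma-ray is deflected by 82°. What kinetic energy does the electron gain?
134.3753 keV

By energy conservation: K_e = E_initial - E_final

First find the scattered photon energy:
Initial wavelength: λ = hc/E = 3.4681 pm
Compton shift: Δλ = λ_C(1 - cos(82°)) = 2.0886 pm
Final wavelength: λ' = 3.4681 + 2.0886 = 5.5567 pm
Final photon energy: E' = hc/λ' = 223.1247 keV

Electron kinetic energy:
K_e = E - E' = 357.5000 - 223.1247 = 134.3753 keV

(Intermediate values are shown rounded; full precision is carried through to the final answer.)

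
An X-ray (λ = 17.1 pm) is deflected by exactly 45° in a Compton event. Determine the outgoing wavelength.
17.8106 pm

Using the Compton formula: λ' = λ + λ_C(1 − cos θ)

For θ = 45°, cos θ = √2/2 (exact) ≈ 0.7071, so:
1 − cos 45° = 1 − (√2/2) ≈ 0.2929

Δλ = λ_C × 0.2929 = 2.4263 × 0.2929 = 0.7106 pm

λ' = 17.1 + 0.7106 = 17.8106 pm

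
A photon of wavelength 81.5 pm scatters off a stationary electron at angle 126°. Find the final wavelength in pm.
85.3525 pm

Using the Compton scattering formula:
λ' = λ + Δλ = λ + λ_C(1 - cos θ)

Given:
- Initial wavelength λ = 81.5 pm
- Scattering angle θ = 126°
- Compton wavelength λ_C ≈ 2.4263 pm

Calculate the shift:
Δλ = 2.4263 × (1 - cos(126°))
Δλ = 2.4263 × 1.5878
Δλ = 3.8525 pm

Final wavelength:
λ' = 81.5 + 3.8525 = 85.3525 pm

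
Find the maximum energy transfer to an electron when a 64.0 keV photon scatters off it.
12.8201 keV

Maximum energy transfer occurs at θ = 180° (backscattering).

Initial photon: E₀ = 64.0 keV → λ₀ = 19.3725 pm

Maximum Compton shift (at 180°):
Δλ_max = 2λ_C = 2 × 2.4263 = 4.8526 pm

Final wavelength:
λ' = 19.3725 + 4.8526 = 24.2252 pm

Minimum photon energy (maximum energy to electron):
E'_min = hc/λ' = 51.1799 keV

Maximum electron kinetic energy:
K_max = E₀ - E'_min = 64.0000 - 51.1799 = 12.8201 keV

(Intermediate values are shown rounded; full precision is carried through to the final answer.)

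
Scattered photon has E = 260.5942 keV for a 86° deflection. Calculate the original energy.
495.7999 keV

Convert final energy to wavelength (hc ≈ 1239.842 keV·pm):
λ' = hc/E' = 1239.842 / 260.5942 = 4.7577 pm

Calculate the Compton shift:
Δλ = λ_C(1 - cos(86°))
Δλ = 2.4263 × (1 - cos(86°))
Δλ = 2.2571 pm

Initial wavelength:
λ = λ' - Δλ = 4.7577 - 2.2571 = 2.5007 pm

Initial energy:
E = hc/λ = 1239.842 / 2.5007 = 495.7999 keV

(Intermediate values are shown rounded; full precision is carried through to the final answer.)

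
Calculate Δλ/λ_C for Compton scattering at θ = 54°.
0.4122 λ_C

The Compton shift formula is:
Δλ = λ_C(1 - cos θ)

Dividing both sides by λ_C:
Δλ/λ_C = 1 - cos θ

For θ = 54°:
Δλ/λ_C = 1 - cos(54°)
Δλ/λ_C = 1 - 0.5878
Δλ/λ_C = 0.4122

This means the shift is 0.4122 × λ_C = 1.0002 pm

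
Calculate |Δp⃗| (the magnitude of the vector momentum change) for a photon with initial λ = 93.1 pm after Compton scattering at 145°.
1.3269e-23 kg·m/s

Photon momentum magnitude is p = h/λ.

Initial momentum:
p₀ = h/λ = 6.6261e-34/9.3100e-11 = 7.1172e-24 kg·m/s

After scattering:
λ' = λ + Δλ = 93.1 + 4.4138 = 97.5138 pm
p' = h/λ' = 6.6261e-34/9.7514e-11 = 6.7950e-24 kg·m/s

Momentum is a vector; the scattered photon's direction makes angle θ = 145° with the incident direction. The magnitude of the vector change Δp⃗ = p⃗₀ − p⃗' is found from the law of cosines:
|Δp⃗|² = p₀² + p'² − 2p₀p'cos θ
|Δp⃗|² = (7.1172e-24)² + (6.7950e-24)² − 2·7.1172e-24·6.7950e-24·cos(145°)
|Δp⃗| = 1.3269e-23 kg·m/s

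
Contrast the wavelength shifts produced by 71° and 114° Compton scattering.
114° produces the larger shift by a factor of 2.086

Calculate both shifts using Δλ = λ_C(1 - cos θ):

For θ₁ = 71°:
Δλ₁ = 2.4263 × (1 - cos(71°))
Δλ₁ = 2.4263 × 0.6744
Δλ₁ = 1.6364 pm

For θ₂ = 114°:
Δλ₂ = 2.4263 × (1 - cos(114°))
Δλ₂ = 2.4263 × 1.4067
Δλ₂ = 3.4132 pm

The 114° angle produces the larger shift.
Ratio: 3.4132/1.6364 = 2.086

(Intermediate values are shown rounded; full precision is carried through to the final answer.)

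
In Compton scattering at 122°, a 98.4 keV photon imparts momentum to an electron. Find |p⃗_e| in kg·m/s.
8.1728e-23 kg·m/s

The electron is initially at rest, so by conservation of momentum:
p⃗_e = p⃗₀ − p⃗'  (incident photon momentum minus scattered photon momentum)

Photon momentum magnitudes (p = h/λ = E/c):
λ₀ = hc/E₀ = 12.6000 pm → p₀ = h/λ₀ = 5.2588e-23 kg·m/s
Δλ = λ_C(1 − cos 122°) = 3.7121 pm
λ' = 16.3121 pm → p' = h/λ' = 4.0621e-23 kg·m/s

The scattered photon makes angle θ = 122° with the incident direction, so by the law of cosines:
|p⃗_e|² = p₀² + p'² − 2p₀p'cos θ
|p⃗_e|² = (5.2588e-23)² + (4.0621e-23)² − 2·5.2588e-23·4.0621e-23·cos(122°)
|p⃗_e| = 8.1728e-23 kg·m/s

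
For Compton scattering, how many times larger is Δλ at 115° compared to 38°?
115° produces the larger shift by a factor of 6.711

Calculate both shifts using Δλ = λ_C(1 - cos θ):

For θ₁ = 38°:
Δλ₁ = 2.4263 × (1 - cos(38°))
Δλ₁ = 2.4263 × 0.2120
Δλ₁ = 0.5144 pm

For θ₂ = 115°:
Δλ₂ = 2.4263 × (1 - cos(115°))
Δλ₂ = 2.4263 × 1.4226
Δλ₂ = 3.4517 pm

The 115° angle produces the larger shift.
Ratio: 3.4517/0.5144 = 6.711

(Intermediate values are shown rounded; full precision is carried through to the final answer.)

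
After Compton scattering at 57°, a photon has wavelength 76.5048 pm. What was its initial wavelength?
75.4000 pm

From λ' = λ + Δλ, we have λ = λ' - Δλ

First calculate the Compton shift:
Δλ = λ_C(1 - cos θ)
Δλ = 2.4263 × (1 - cos(57°))
Δλ = 2.4263 × 0.4554
Δλ = 1.1048 pm

Initial wavelength:
λ = λ' - Δλ
λ = 76.5048 - 1.1048
λ = 75.4000 pm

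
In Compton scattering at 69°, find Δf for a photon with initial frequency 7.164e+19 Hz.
1.943e+19 Hz (decrease)

Convert frequency to wavelength (c = 299792458 m/s):
λ₀ = c/f₀ = 299792458/7.164e+19 = 4.1847077e-12 m = 4.1847 pm

Calculate Compton shift:
Δλ = λ_C(1 - cos(69°)) = 1.5568 pm

Final wavelength:
λ' = λ₀ + Δλ = 4.1847 + 1.5568 = 5.7415 pm

Final frequency:
f' = c/λ' = 299792458/5.7415061e-12 = 5.2214951e+19 Hz

Frequency shift (decrease):
Δf = f₀ - f' = 7.164e+19 - 5.2214951e+19 = 1.943e+19 Hz

(Intermediate values are shown rounded; full precision is carried through to the final answer.)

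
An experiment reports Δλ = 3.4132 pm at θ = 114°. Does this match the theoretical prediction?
Yes, consistent

Calculate the expected shift for θ = 114°:

Δλ_expected = λ_C(1 - cos(114°))
Δλ_expected = 2.4263 × (1 - cos(114°))
Δλ_expected = 2.4263 × 1.4067
Δλ_expected = 3.4132 pm

Given shift: 3.4132 pm
Expected shift: 3.4132 pm
Difference: 0.0000 pm

The values match. This is consistent with Compton scattering at the stated angle.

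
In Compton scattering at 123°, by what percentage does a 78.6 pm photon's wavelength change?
4.7682%

Calculate the Compton shift:
Δλ = λ_C(1 - cos(123°))
Δλ = 2.4263 × (1 - cos(123°))
Δλ = 2.4263 × 1.5446
Δλ = 3.7478 pm

Percentage change:
(Δλ/λ₀) × 100 = (3.7478/78.6) × 100
= 4.7682%

(Intermediate values are shown rounded; full precision is carried through to the final answer.)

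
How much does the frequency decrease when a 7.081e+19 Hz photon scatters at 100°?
2.847e+19 Hz (decrease)

Convert frequency to wavelength (c = 299792458 m/s):
λ₀ = c/f₀ = 299792458/7.081e+19 = 4.2337588e-12 m = 4.2338 pm

Calculate Compton shift:
Δλ = λ_C(1 - cos(100°)) = 2.8476 pm

Final wavelength:
λ' = λ₀ + Δλ = 4.2338 + 2.8476 = 7.0814 pm

Final frequency:
f' = c/λ' = 299792458/7.0813933e-12 = 4.2335236e+19 Hz

Frequency shift (decrease):
Δf = f₀ - f' = 7.081e+19 - 4.2335236e+19 = 2.847e+19 Hz

(Intermediate values are shown rounded; full precision is carried through to the final answer.)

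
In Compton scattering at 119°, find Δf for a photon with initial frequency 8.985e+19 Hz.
4.665e+19 Hz (decrease)

Convert frequency to wavelength (c = 299792458 m/s):
λ₀ = c/f₀ = 299792458/8.985e+19 = 3.3365883e-12 m = 3.3366 pm

Calculate Compton shift:
Δλ = λ_C(1 - cos(119°)) = 3.6026 pm

Final wavelength:
λ' = λ₀ + Δλ = 3.3366 + 3.6026 = 6.9392 pm

Final frequency:
f' = c/λ' = 299792458/6.9391971e-12 = 4.3202759e+19 Hz

Frequency shift (decrease):
Δf = f₀ - f' = 8.985e+19 - 4.3202759e+19 = 4.665e+19 Hz

(Intermediate values are shown rounded; full precision is carried through to the final answer.)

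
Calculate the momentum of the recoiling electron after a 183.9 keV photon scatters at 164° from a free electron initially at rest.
1.5448e-22 kg·m/s

The electron is initially at rest, so by conservation of momentum:
p⃗_e = p⃗₀ − p⃗'  (incident photon momentum minus scattered photon momentum)

Photon momentum magnitudes (p = h/λ = E/c):
λ₀ = hc/E₀ = 6.7419 pm → p₀ = h/λ₀ = 9.8281e-23 kg·m/s
Δλ = λ_C(1 − cos 164°) = 4.7586 pm
λ' = 11.5006 pm → p' = h/λ' = 5.7615e-23 kg·m/s

The scattered photon makes angle θ = 164° with the incident direction, so by the law of cosines:
|p⃗_e|² = p₀² + p'² − 2p₀p'cos θ
|p⃗_e|² = (9.8281e-23)² + (5.7615e-23)² − 2·9.8281e-23·5.7615e-23·cos(164°)
|p⃗_e| = 1.5448e-22 kg·m/s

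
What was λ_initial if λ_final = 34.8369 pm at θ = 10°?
34.8000 pm

From λ' = λ + Δλ, we have λ = λ' - Δλ

First calculate the Compton shift:
Δλ = λ_C(1 - cos θ)
Δλ = 2.4263 × (1 - cos(10°))
Δλ = 2.4263 × 0.0152
Δλ = 0.0369 pm

Initial wavelength:
λ = λ' - Δλ
λ = 34.8369 - 0.0369
λ = 34.8000 pm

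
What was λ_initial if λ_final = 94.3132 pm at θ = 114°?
90.9000 pm

From λ' = λ + Δλ, we have λ = λ' - Δλ

First calculate the Compton shift:
Δλ = λ_C(1 - cos θ)
Δλ = 2.4263 × (1 - cos(114°))
Δλ = 2.4263 × 1.4067
Δλ = 3.4132 pm

Initial wavelength:
λ = λ' - Δλ
λ = 94.3132 - 3.4132
λ = 90.9000 pm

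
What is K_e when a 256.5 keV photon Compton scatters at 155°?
125.4244 keV

By energy conservation: K_e = E_initial - E_final

First find the scattered photon energy:
Initial wavelength: λ = hc/E = 4.8337 pm
Compton shift: Δλ = λ_C(1 - cos(155°)) = 4.6253 pm
Final wavelength: λ' = 4.8337 + 4.6253 = 9.4590 pm
Final photon energy: E' = hc/λ' = 131.0756 keV

Electron kinetic energy:
K_e = E - E' = 256.5000 - 131.0756 = 125.4244 keV

(Intermediate values are shown rounded; full precision is carried through to the final answer.)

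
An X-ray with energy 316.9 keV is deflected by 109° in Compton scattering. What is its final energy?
173.9239 keV

First convert energy to wavelength:
λ = hc/E, with hc ≈ 1239.842 keV·pm (i.e. 1239.842 eV·nm)

For E = 316.9 keV = 316900 eV:
λ = 1239.842 keV·pm / 316.9 keV
λ = 3.9124 pm

Calculate the Compton shift:
Δλ = λ_C(1 - cos(109°)) = 2.4263 × 1.3256
Δλ = 3.2162 pm

Final wavelength:
λ' = 3.9124 + 3.2162 = 7.1286 pm

Final energy:
E' = hc/λ' = 1239.842 / 7.1286 = 173.9239 keV

(Intermediate values are shown rounded; full precision is carried through to the final answer.)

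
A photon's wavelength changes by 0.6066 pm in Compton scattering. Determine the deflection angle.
41.41°

From the Compton formula Δλ = λ_C(1 - cos θ), we can solve for θ:

cos θ = 1 - Δλ/λ_C

Given:
- Δλ = 0.6066 pm
- λ_C = h/(m_e·c) ≈ 2.42631024 pm

cos θ = 1 - 0.6066/2.42631024
cos θ = 1 - 0.250009
cos θ = 0.749991

θ = arccos(0.749991)
θ = 41.41°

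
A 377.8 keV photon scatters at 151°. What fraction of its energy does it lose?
0.5809 (or 58.09%)

Calculate initial and final photon energies:

Initial: E₀ = 377.8 keV → λ₀ = 3.2817 pm
Compton shift: Δλ = 4.5484 pm
Final wavelength: λ' = 7.8302 pm
Final energy: E' = 158.3420 keV

Fractional energy loss:
(E₀ - E')/E₀ = (377.8000 - 158.3420)/377.8000
= 219.4580/377.8000
= 0.5809
= 58.09%

(Intermediate values are shown rounded; full precision is carried through to the final answer.)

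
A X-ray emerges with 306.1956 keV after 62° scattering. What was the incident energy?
448.8999 keV

Convert final energy to wavelength (hc ≈ 1239.842 keV·pm):
λ' = hc/E' = 1239.842 / 306.1956 = 4.0492 pm

Calculate the Compton shift:
Δλ = λ_C(1 - cos(62°))
Δλ = 2.4263 × (1 - cos(62°))
Δλ = 1.2872 pm

Initial wavelength:
λ = λ' - Δλ = 4.0492 - 1.2872 = 2.7620 pm

Initial energy:
E = hc/λ = 1239.842 / 2.7620 = 448.8999 keV

(Intermediate values are shown rounded; full precision is carried through to the final answer.)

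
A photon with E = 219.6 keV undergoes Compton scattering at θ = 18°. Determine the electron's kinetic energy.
4.5238 keV

By energy conservation: K_e = E_initial - E_final

First find the scattered photon energy:
Initial wavelength: λ = hc/E = 5.6459 pm
Compton shift: Δλ = λ_C(1 - cos(18°)) = 0.1188 pm
Final wavelength: λ' = 5.6459 + 0.1188 = 5.7647 pm
Final photon energy: E' = hc/λ' = 215.0762 keV

Electron kinetic energy:
K_e = E - E' = 219.6000 - 215.0762 = 4.5238 keV

(Intermediate values are shown rounded; full precision is carried through to the final answer.)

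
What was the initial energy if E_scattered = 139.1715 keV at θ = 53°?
156.1000 keV

Convert final energy to wavelength (hc ≈ 1239.842 keV·pm):
λ' = hc/E' = 1239.842 / 139.1715 = 8.9087 pm

Calculate the Compton shift:
Δλ = λ_C(1 - cos(53°))
Δλ = 2.4263 × (1 - cos(53°))
Δλ = 0.9661 pm

Initial wavelength:
λ = λ' - Δλ = 8.9087 - 0.9661 = 7.9426 pm

Initial energy:
E = hc/λ = 1239.842 / 7.9426 = 156.1000 keV

(Intermediate values are shown rounded; full precision is carried through to the final answer.)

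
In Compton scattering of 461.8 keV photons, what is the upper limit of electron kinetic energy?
297.3085 keV

Maximum energy transfer occurs at θ = 180° (backscattering).

Initial photon: E₀ = 461.8 keV → λ₀ = 2.6848 pm

Maximum Compton shift (at 180°):
Δλ_max = 2λ_C = 2 × 2.4263 = 4.8526 pm

Final wavelength:
λ' = 2.6848 + 4.8526 = 7.5374 pm

Minimum photon energy (maximum energy to electron):
E'_min = hc/λ' = 164.4915 keV

Maximum electron kinetic energy:
K_max = E₀ - E'_min = 461.8000 - 164.4915 = 297.3085 keV

(Intermediate values are shown rounded; full precision is carried through to the final answer.)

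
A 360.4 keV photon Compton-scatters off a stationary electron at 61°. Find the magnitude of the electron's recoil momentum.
1.7514e-22 kg·m/s

The electron is initially at rest, so by conservation of momentum:
p⃗_e = p⃗₀ − p⃗'  (incident photon momentum minus scattered photon momentum)

Photon momentum magnitudes (p = h/λ = E/c):
λ₀ = hc/E₀ = 3.4402 pm → p₀ = h/λ₀ = 1.9261e-22 kg·m/s
Δλ = λ_C(1 − cos 61°) = 1.2500 pm
λ' = 4.6902 pm → p' = h/λ' = 1.4127e-22 kg·m/s

The scattered photon makes angle θ = 61° with the incident direction, so by the law of cosines:
|p⃗_e|² = p₀² + p'² − 2p₀p'cos θ
|p⃗_e|² = (1.9261e-22)² + (1.4127e-22)² − 2·1.9261e-22·1.4127e-22·cos(61°)
|p⃗_e| = 1.7514e-22 kg·m/s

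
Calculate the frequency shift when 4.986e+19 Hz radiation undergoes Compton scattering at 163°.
2.200e+19 Hz (decrease)

Convert frequency to wavelength (c = 299792458 m/s):
λ₀ = c/f₀ = 299792458/4.986e+19 = 6.0126847e-12 m = 6.0127 pm

Calculate Compton shift:
Δλ = λ_C(1 - cos(163°)) = 4.7466 pm

Final wavelength:
λ' = λ₀ + Δλ = 6.0127 + 4.7466 = 10.7593 pm

Final frequency:
f' = c/λ' = 299792458/1.0759287e-11 = 2.7863599e+19 Hz

Frequency shift (decrease):
Δf = f₀ - f' = 4.986e+19 - 2.7863599e+19 = 2.200e+19 Hz

(Intermediate values are shown rounded; full precision is carried through to the final answer.)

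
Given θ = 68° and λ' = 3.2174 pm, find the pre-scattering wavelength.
1.7000 pm

From λ' = λ + Δλ, we have λ = λ' - Δλ

First calculate the Compton shift:
Δλ = λ_C(1 - cos θ)
Δλ = 2.4263 × (1 - cos(68°))
Δλ = 2.4263 × 0.6254
Δλ = 1.5174 pm

Initial wavelength:
λ = λ' - Δλ
λ = 3.2174 - 1.5174
λ = 1.7000 pm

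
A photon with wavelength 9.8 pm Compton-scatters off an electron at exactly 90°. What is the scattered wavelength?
12.2263 pm

Using the Compton formula: λ' = λ + λ_C(1 − cos θ)

For θ = 90°, cos θ = 0 (exact) = 0.0000, so:
1 − cos 90° = 1 − (0) = 1.0000

Δλ = λ_C × 1.0000 = 2.4263 × 1.0000 = 2.4263 pm

λ' = 9.8 + 2.4263 = 12.2263 pm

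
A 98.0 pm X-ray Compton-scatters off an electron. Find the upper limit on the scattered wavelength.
102.8526 pm (at θ = 180°)

The Compton shift is Δλ = λ_C(1 − cos θ).

Since cos θ ranges from −1 to 1, the factor (1 − cos θ) ranges from 0 to 2; the maximum shift occurs at θ = 180° (backscattering):
Δλ_max = 2λ_C = 2 × 2.4263 pm = 4.8526 pm

Maximum scattered wavelength:
λ'_max = λ₀ + Δλ_max = 98.0 + 4.8526 = 102.8526 pm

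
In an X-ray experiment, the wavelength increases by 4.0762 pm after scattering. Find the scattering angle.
132.84°

From the Compton formula Δλ = λ_C(1 - cos θ), we can solve for θ:

cos θ = 1 - Δλ/λ_C

Given:
- Δλ = 4.0762 pm
- λ_C = h/(m_e·c) ≈ 2.42631024 pm

cos θ = 1 - 4.0762/2.42631024
cos θ = 1 - 1.680000
cos θ = -0.680000

θ = arccos(-0.680000)
θ = 132.84°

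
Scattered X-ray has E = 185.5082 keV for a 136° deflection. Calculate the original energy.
493.5997 keV

Convert final energy to wavelength (hc ≈ 1239.842 keV·pm):
λ' = hc/E' = 1239.842 / 185.5082 = 6.6835 pm

Calculate the Compton shift:
Δλ = λ_C(1 - cos(136°))
Δλ = 2.4263 × (1 - cos(136°))
Δλ = 4.1717 pm

Initial wavelength:
λ = λ' - Δλ = 6.6835 - 4.1717 = 2.5118 pm

Initial energy:
E = hc/λ = 1239.842 / 2.5118 = 493.5997 keV

(Intermediate values are shown rounded; full precision is carried through to the final answer.)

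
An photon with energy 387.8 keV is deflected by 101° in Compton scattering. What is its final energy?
203.7073 keV

First convert energy to wavelength:
λ = hc/E, with hc ≈ 1239.842 keV·pm (i.e. 1239.842 eV·nm)

For E = 387.8 keV = 387800 eV:
λ = 1239.842 keV·pm / 387.8 keV
λ = 3.1971 pm

Calculate the Compton shift:
Δλ = λ_C(1 - cos(101°)) = 2.4263 × 1.1908
Δλ = 2.8893 pm

Final wavelength:
λ' = 3.1971 + 2.8893 = 6.0864 pm

Final energy:
E' = hc/λ' = 1239.842 / 6.0864 = 203.7073 keV

(Intermediate values are shown rounded; full precision is carried through to the final answer.)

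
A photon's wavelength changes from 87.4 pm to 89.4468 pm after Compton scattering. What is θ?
81.00°

First find the wavelength shift:
Δλ = λ' - λ = 89.4468 - 87.4 = 2.0468 pm

Using Δλ = λ_C(1 - cos θ), with λ_C = h/(m_e·c) ≈ 2.42631024 pm:
cos θ = 1 - Δλ/λ_C
cos θ = 1 - 2.0468/2.42631024
cos θ = 0.156415

θ = arccos(0.156415)
θ = 81.00°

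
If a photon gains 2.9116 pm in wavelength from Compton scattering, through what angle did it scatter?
101.54°

From the Compton formula Δλ = λ_C(1 - cos θ), we can solve for θ:

cos θ = 1 - Δλ/λ_C

Given:
- Δλ = 2.9116 pm
- λ_C = h/(m_e·c) ≈ 2.42631024 pm

cos θ = 1 - 2.9116/2.42631024
cos θ = 1 - 1.200011
cos θ = -0.200011

θ = arccos(-0.200011)
θ = 101.54°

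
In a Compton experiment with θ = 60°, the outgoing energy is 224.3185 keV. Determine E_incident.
287.4000 keV

Convert final energy to wavelength (hc ≈ 1239.842 keV·pm):
λ' = hc/E' = 1239.842 / 224.3185 = 5.5271 pm

Calculate the Compton shift:
Δλ = λ_C(1 - cos(60°))
Δλ = 2.4263 × (1 - cos(60°))
Δλ = 1.2132 pm

Initial wavelength:
λ = λ' - Δλ = 5.5271 - 1.2132 = 4.3140 pm

Initial energy:
E = hc/λ = 1239.842 / 4.3140 = 287.4000 keV

(Intermediate values are shown rounded; full precision is carried through to the final answer.)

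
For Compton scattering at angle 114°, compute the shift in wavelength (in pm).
3.4132 pm

Using the Compton scattering formula:
Δλ = λ_C(1 - cos θ)

where λ_C = h/(m_e·c) ≈ 2.4263 pm is the Compton wavelength of an electron.

For θ = 114°:
cos(114°) = -0.4067
1 - cos(114°) = 1.4067

Δλ = 2.4263 × 1.4067
Δλ = 3.4132 pm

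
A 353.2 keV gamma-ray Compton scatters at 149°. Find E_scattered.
154.6637 keV

First convert energy to wavelength:
λ = hc/E, with hc ≈ 1239.842 keV·pm (i.e. 1239.842 eV·nm)

For E = 353.2 keV = 353200 eV:
λ = 1239.842 keV·pm / 353.2 keV
λ = 3.5103 pm

Calculate the Compton shift:
Δλ = λ_C(1 - cos(149°)) = 2.4263 × 1.8572
Δλ = 4.5061 pm

Final wavelength:
λ' = 3.5103 + 4.5061 = 8.0164 pm

Final energy:
E' = hc/λ' = 1239.842 / 8.0164 = 154.6637 keV

(Intermediate values are shown rounded; full precision is carried through to the final answer.)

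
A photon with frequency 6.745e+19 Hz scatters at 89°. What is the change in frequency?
2.355e+19 Hz (decrease)

Convert frequency to wavelength (c = 299792458 m/s):
λ₀ = c/f₀ = 299792458/6.745e+19 = 4.4446621e-12 m = 4.4447 pm

Calculate Compton shift:
Δλ = λ_C(1 - cos(89°)) = 2.3840 pm

Final wavelength:
λ' = λ₀ + Δλ = 4.4447 + 2.3840 = 6.8286 pm

Final frequency:
f' = c/λ' = 299792458/6.8286274e-12 = 4.3902302e+19 Hz

Frequency shift (decrease):
Δf = f₀ - f' = 6.745e+19 - 4.3902302e+19 = 2.355e+19 Hz

(Intermediate values are shown rounded; full precision is carried through to the final answer.)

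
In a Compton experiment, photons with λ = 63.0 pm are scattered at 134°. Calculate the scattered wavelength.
67.1118 pm

Using the Compton scattering formula:
λ' = λ + Δλ = λ + λ_C(1 - cos θ)

Given:
- Initial wavelength λ = 63.0 pm
- Scattering angle θ = 134°
- Compton wavelength λ_C ≈ 2.4263 pm

Calculate the shift:
Δλ = 2.4263 × (1 - cos(134°))
Δλ = 2.4263 × 1.6947
Δλ = 4.1118 pm

Final wavelength:
λ' = 63.0 + 4.1118 = 67.1118 pm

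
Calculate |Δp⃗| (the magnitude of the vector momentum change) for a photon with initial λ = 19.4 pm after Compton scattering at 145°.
5.9142e-23 kg·m/s

Photon momentum magnitude is p = h/λ.

Initial momentum:
p₀ = h/λ = 6.6261e-34/1.9400e-11 = 3.4155e-23 kg·m/s

After scattering:
λ' = λ + Δλ = 19.4 + 4.4138 = 23.8138 pm
p' = h/λ' = 6.6261e-34/2.3814e-11 = 2.7824e-23 kg·m/s

Momentum is a vector; the scattered photon's direction makes angle θ = 145° with the incident direction. The magnitude of the vector change Δp⃗ = p⃗₀ − p⃗' is found from the law of cosines:
|Δp⃗|² = p₀² + p'² − 2p₀p'cos θ
|Δp⃗|² = (3.4155e-23)² + (2.7824e-23)² − 2·3.4155e-23·2.7824e-23·cos(145°)
|Δp⃗| = 5.9142e-23 kg·m/s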